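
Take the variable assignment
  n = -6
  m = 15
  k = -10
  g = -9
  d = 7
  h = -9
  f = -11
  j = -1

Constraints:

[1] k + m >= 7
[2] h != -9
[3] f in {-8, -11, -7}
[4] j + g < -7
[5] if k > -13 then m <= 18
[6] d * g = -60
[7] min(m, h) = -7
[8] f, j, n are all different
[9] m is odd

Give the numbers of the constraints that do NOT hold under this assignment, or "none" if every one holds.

Constraints 1, 2, 6, 7 do not hold.

[1] k + m = -10 + 15 = 5; 5 < 7, bound 7 not met — violated.
[2] h = -9, but -9 is required to differ — violated.
[3] f = -11 is in {-8, -11, -7} — satisfied.
[4] j + g = -1 + (-9) = -10; -10 < -7 — satisfied.
[5] k = -10 > -13, so we need m ≤ 18; m = 15 ≤ 18 — satisfied.
[6] d * g = 7 * (-9) = -63, not -60 — violated.
[7] min(15, -9) = -9, not -7 — violated.
[8] values -11, -1, -6 are pairwise distinct — satisfied.
[9] m = 15 is odd — satisfied.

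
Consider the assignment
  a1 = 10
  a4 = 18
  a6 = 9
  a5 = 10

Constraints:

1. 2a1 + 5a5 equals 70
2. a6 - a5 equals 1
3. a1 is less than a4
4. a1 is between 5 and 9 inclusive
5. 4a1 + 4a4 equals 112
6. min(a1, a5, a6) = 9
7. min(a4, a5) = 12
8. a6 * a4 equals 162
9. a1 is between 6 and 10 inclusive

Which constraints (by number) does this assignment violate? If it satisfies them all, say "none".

Violated: 2, 4, 7.

1. 2a1 + 5a5 = 2(10) + 5(10) = 70  true
2. a6 - a5 = 9 - 10 = -1, not 1  false
3. a1 = 10, a4 = 18; 10 < 18  true
4. a1 = 10 is outside [5, 9]  false
5. 4a1 + 4a4 = 4(10) + 4(18) = 112  true
6. min(10, 10, 9) = 9  true
7. min(18, 10) = 10, not 12  false
8. a6 * a4 = 9 * 18 = 162  true
9. a1 = 10 lies in [6, 10]  true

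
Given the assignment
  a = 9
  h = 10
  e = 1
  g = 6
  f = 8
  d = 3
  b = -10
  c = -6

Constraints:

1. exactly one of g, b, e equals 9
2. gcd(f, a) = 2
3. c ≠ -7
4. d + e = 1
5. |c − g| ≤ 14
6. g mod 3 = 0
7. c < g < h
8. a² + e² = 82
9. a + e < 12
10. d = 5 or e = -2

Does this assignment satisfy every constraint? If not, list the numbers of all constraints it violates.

Constraints 1, 2, 4, and 10 are violated.

1. g=6, b=-10, e=1; 0 of them equal 9, not exactly one — violated.
2. gcd(8, 9) = 1, not 2 — violated.
3. c = -6, and -6 ≠ -7 — satisfied.
4. d + e = 3 + 1 = 4, not 1 — violated.
5. |-6 − 6| = 12; 12 ≤ 14 — satisfied.
6. 6 mod 3 = 0 — satisfied.
7. values -6 < 6 < 10 — satisfied.
8. a² + e² = 9² + 1² = 81 + 1 = 82 — satisfied.
9. a + e = 9 + 1 = 10; 10 < 12 — satisfied.
10. d = 3 ≠ 5 and e = 1 ≠ -2; both disjuncts false — violated.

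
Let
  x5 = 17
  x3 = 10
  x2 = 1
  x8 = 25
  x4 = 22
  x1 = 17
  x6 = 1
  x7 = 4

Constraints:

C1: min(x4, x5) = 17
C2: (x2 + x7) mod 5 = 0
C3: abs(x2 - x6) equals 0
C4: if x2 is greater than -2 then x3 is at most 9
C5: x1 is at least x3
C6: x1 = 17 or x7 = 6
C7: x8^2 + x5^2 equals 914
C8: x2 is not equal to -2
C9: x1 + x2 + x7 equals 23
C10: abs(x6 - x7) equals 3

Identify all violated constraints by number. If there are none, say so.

C1: min(22, 17) = 17  ✓
C2: x2 + x7 = 5; 5 mod 5 = 0  ✓
C3: abs(1 - 1) = 0  ✓
C4: x2 = 1 > -2, so we need x3 ≤ 9; but x3 = 10 > 9  ✗
C5: x1 = 17, x3 = 10; 17 ≥ 10  ✓
C6: x1 = 17 = 17 (first disjunct)  ✓
C7: x8^2 + x5^2 = 25^2 + 17^2 = 625 + 289 = 914  ✓
C8: x2 = 1, and 1 ≠ -2  ✓
C9: x1 + x2 + x7 = 17 + 1 + 4 = 22, not 23  ✗
C10: abs(1 - 4) = 3  ✓

The assignment fails constraints 4, 9.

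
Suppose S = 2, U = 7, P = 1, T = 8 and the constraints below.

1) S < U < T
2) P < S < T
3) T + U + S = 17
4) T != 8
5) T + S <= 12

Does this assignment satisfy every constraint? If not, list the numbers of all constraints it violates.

1) values 2 < 7 < 8  holds
2) values 1 < 2 < 8  holds
3) T + U + S = 8 + 7 + 2 = 17  holds
4) T = 8, but 8 is required to differ  fails
5) T + S = 8 + 2 = 10; 10 ≤ 12  holds

Constraint 4 is violated.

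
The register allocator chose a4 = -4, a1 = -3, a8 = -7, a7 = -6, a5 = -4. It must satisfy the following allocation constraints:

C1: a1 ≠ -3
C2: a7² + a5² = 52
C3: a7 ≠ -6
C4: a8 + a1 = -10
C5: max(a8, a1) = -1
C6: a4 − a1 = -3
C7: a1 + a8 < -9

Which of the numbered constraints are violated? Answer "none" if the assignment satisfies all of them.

The assignment fails constraints 1, 3, 5, 6.

C1: a1 = -3, but -3 is required to differ  FAIL
C2: a7² + a5² = (-6)² + (-4)² = 36 + 16 = 52  OK
C3: a7 = -6, but -6 is required to differ  FAIL
C4: a8 + a1 = -7 + (-3) = -10  OK
C5: max(-7, -3) = -3, not -1  FAIL
C6: a4 − a1 = -4 − (-3) = -1, not -3  FAIL
C7: a1 + a8 = -3 + (-7) = -10; -10 < -9  OK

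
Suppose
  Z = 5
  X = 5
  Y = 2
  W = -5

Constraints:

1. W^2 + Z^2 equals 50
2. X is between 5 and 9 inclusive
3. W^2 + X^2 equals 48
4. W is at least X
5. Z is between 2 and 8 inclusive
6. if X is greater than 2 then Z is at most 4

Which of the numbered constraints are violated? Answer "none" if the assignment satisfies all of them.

Constraints 3, 4, 6 do not hold.

1. W^2 + Z^2 = (-5)^2 + 5^2 = 25 + 25 = 50  true
2. X = 5 lies in [5, 9]  true
3. W^2 + X^2 = (-5)^2 + 5^2 = 25 + 25 = 50, not 48  false
4. W = -5, X = 5; -5 < 5 (want ≥)  false
5. Z = 5 lies in [2, 8]  true
6. X = 5 > 2, so we need Z ≤ 4; but Z = 5 > 4  false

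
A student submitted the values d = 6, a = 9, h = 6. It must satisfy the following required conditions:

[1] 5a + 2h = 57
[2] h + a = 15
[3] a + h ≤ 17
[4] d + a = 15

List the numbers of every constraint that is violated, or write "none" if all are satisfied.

Yes — all constraints hold.

[1] 5a + 2h = 5(9) + 2(6) = 57 — OK.
[2] h + a = 6 + 9 = 15 — OK.
[3] a + h = 9 + 6 = 15; 15 ≤ 17 — OK.
[4] d + a = 6 + 9 = 15 — OK.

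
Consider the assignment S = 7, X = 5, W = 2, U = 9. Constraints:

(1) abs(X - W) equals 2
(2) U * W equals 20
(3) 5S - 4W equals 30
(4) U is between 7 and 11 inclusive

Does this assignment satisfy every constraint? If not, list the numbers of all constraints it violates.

(1) abs(5 - 2) = 3, not 2 — violated.
(2) U * W = 9 * 2 = 18, not 20 — violated.
(3) 5S - 4W = 5(7) - 4(2) = 27, not 30 — violated.
(4) U = 9 lies in [7, 11] — satisfied.

No — constraints 1, 2, and 3 are not satisfied.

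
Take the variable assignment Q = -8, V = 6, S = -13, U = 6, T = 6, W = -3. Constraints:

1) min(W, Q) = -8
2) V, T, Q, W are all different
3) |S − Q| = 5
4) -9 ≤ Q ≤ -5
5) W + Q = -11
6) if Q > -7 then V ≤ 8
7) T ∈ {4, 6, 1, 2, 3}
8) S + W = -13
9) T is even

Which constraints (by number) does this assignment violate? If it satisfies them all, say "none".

Violated: 2 and 8.

1) min(-3, -8) = -8  yes
2) V = T = 6, not all different  no
3) |-13 − (-8)| = 5  yes
4) Q = -8 lies in [-9, -5]  yes
5) W + Q = -3 + (-8) = -11  yes
6) Q = -8, not > -7; antecedent false, conditional vacuously true  yes
7) T = 6 is in {4, 6, 1, 2, 3}  yes
8) S + W = -13 + (-3) = -16, not -13  no
9) T = 6 is even  yes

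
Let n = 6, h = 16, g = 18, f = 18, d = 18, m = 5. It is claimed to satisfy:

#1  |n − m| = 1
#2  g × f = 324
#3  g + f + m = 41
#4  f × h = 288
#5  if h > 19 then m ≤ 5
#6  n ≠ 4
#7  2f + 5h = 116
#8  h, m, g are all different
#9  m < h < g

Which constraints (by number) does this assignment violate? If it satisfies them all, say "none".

#1 |6 − 5| = 1  ✓
#2 g × f = 18 × 18 = 324  ✓
#3 g + f + m = 18 + 18 + 5 = 41  ✓
#4 f × h = 18 × 16 = 288  ✓
#5 h = 16, not > 19; antecedent false, conditional vacuously true  ✓
#6 n = 6, and 6 ≠ 4  ✓
#7 2f + 5h = 2(18) + 5(16) = 116  ✓
#8 values 16, 5, 18 are pairwise distinct  ✓
#9 values 5 < 16 < 18  ✓

No violations.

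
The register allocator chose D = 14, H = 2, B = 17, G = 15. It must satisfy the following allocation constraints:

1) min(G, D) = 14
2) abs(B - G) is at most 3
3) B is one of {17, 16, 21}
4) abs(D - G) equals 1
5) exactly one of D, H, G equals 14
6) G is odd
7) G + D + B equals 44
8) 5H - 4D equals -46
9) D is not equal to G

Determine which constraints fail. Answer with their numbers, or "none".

Violated: 7.

1) min(15, 14) = 14 — holds.
2) abs(17 - 15) = 2; 2 ≤ 3 — holds.
3) B = 17 is in {17, 16, 21} — holds.
4) abs(14 - 15) = 1 — holds.
5) D=14, H=2, G=15; 1 of them equals 14 — holds.
6) G = 15 is odd — holds.
7) G + D + B = 15 + 14 + 17 = 46, not 44 — fails.
8) 5H - 4D = 5(2) - 4(14) = -46 — holds.
9) D = 14, G = 15; distinct — holds.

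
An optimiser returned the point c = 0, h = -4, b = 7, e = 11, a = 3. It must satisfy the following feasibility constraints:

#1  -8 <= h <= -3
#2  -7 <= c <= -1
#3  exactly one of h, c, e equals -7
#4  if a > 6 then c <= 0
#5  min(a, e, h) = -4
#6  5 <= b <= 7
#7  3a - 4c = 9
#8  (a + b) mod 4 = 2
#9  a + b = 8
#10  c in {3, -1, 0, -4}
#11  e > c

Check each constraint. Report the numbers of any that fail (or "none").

#1 h = -4 lies in [-8, -3] — holds.
#2 c = 0 is outside [-7, -1] — fails.
#3 h=-4, c=0, e=11; 0 of them equal -7, not exactly one — fails.
#4 a = 3, not > 6; antecedent false, conditional vacuously true — holds.
#5 min(3, 11, -4) = -4 — holds.
#6 b = 7 lies in [5, 7] — holds.
#7 3a - 4c = 3(3) - 4(0) = 9 — holds.
#8 a + b = 10; 10 mod 4 = 2 — holds.
#9 a + b = 3 + 7 = 10, not 8 — fails.
#10 c = 0 is in {3, -1, 0, -4} — holds.
#11 e = 11, c = 0; 11 > 0 — holds.

No — constraints 2, 3, 9 are not satisfied.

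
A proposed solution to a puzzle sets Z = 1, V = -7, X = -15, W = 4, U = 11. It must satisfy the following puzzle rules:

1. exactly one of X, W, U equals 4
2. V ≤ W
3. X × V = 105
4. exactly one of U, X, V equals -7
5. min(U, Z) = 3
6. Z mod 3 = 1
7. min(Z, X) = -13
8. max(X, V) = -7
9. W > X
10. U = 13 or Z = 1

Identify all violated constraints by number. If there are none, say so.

1. X=-15, W=4, U=11; 1 of them equals 4 — satisfied.
2. V = -7, W = 4; -7 ≤ 4 — satisfied.
3. X × V = -15 × (-7) = 105 — satisfied.
4. U=11, X=-15, V=-7; 1 of them equals -7 — satisfied.
5. min(11, 1) = 1, not 3 — violated.
6. 1 mod 3 = 1 — satisfied.
7. min(1, -15) = -15, not -13 — violated.
8. max(-15, -7) = -7 — satisfied.
9. W = 4, X = -15; 4 > -15 — satisfied.
10. U = 11 ≠ 13, but Z = 1 = 1 (second disjunct) — satisfied.

The assignment fails constraints 5 and 7.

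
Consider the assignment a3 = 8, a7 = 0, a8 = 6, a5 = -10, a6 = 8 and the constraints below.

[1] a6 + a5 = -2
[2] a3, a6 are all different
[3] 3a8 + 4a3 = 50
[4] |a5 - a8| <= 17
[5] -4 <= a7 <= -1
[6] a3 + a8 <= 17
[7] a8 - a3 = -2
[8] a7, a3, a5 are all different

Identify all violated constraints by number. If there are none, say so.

[1] a6 + a5 = 8 + (-10) = -2 — holds.
[2] a3 = a6 = 8, not all different — fails.
[3] 3a8 + 4a3 = 3(6) + 4(8) = 50 — holds.
[4] |-10 - 6| = 16; 16 ≤ 17 — holds.
[5] a7 = 0 is outside [-4, -1] — fails.
[6] a3 + a8 = 8 + 6 = 14; 14 ≤ 17 — holds.
[7] a8 - a3 = 6 - 8 = -2 — holds.
[8] values 0, 8, -10 are pairwise distinct — holds.

Constraints 2 and 5 are violated.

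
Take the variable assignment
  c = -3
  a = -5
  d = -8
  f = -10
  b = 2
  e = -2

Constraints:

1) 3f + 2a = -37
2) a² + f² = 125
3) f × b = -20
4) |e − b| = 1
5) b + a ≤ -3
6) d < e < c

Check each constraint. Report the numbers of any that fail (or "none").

1) 3f + 2a = 3(-10) + 2(-5) = -40, not -37 — does not hold.
2) a² + f² = (-5)² + (-10)² = 25 + 100 = 125 — holds.
3) f × b = -10 × 2 = -20 — holds.
4) |-2 − 2| = 4, not 1 — does not hold.
5) b + a = 2 + (-5) = -3; -3 ≤ -3 — holds.
6) values -8, -2, -3; e = -2 is not < c = -3 — does not hold.

The assignment fails constraints 1, 4, and 6.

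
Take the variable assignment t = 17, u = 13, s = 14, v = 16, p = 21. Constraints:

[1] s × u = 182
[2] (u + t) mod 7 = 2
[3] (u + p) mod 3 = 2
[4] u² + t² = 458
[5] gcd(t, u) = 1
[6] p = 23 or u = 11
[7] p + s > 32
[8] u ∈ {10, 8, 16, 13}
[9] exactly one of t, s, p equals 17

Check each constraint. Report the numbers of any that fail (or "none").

[1] s × u = 14 × 13 = 182  yes
[2] u + t = 30; 30 mod 7 = 2  yes
[3] u + p = 34; 34 mod 3 = 1, not 2  no
[4] u² + t² = 13² + 17² = 169 + 289 = 458  yes
[5] gcd(17, 13) = 1  yes
[6] p = 21 ≠ 23 and u = 13 ≠ 11; both disjuncts false  no
[7] p + s = 21 + 14 = 35; 35 > 32  yes
[8] u = 13 is in {10, 8, 16, 13}  yes
[9] t=17, s=14, p=21; 1 of them equals 17  yes

Constraints 3, 6 are violated.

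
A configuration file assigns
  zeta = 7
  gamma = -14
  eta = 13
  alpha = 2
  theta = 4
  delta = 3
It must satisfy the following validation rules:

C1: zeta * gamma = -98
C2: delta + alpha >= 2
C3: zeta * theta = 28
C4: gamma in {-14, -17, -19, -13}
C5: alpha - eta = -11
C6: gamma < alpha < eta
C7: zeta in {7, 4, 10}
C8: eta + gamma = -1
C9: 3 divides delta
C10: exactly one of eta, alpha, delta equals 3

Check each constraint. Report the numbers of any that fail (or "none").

No violations.

C1: zeta * gamma = 7 * (-14) = -98 — holds.
C2: delta + alpha = 3 + 2 = 5; 5 ≥ 2 — holds.
C3: zeta * theta = 7 * 4 = 28 — holds.
C4: gamma = -14 is in {-14, -17, -19, -13} — holds.
C5: alpha - eta = 2 - 13 = -11 — holds.
C6: values -14 < 2 < 13 — holds.
C7: zeta = 7 is in {7, 4, 10} — holds.
C8: eta + gamma = 13 + (-14) = -1 — holds.
C9: 3 / 3 = 1, so 3 divides 3 — holds.
C10: eta=13, alpha=2, delta=3; 1 of them equals 3 — holds.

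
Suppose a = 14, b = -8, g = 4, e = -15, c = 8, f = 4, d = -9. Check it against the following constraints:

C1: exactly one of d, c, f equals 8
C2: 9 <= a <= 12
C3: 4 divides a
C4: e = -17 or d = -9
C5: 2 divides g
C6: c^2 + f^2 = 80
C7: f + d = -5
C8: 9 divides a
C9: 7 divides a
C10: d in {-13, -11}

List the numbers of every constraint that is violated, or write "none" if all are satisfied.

Violated: 2, 3, 8, and 10.

C1: d=-9, c=8, f=4; 1 of them equals 8 — OK.
C2: a = 14 is outside [9, 12] — violated.
C3: 14 = 4*3 + 2, so 4 does not divide 14 — violated.
C4: e = -15 ≠ -17, but d = -9 = -9 (second disjunct) — OK.
C5: 4 / 2 = 2, so 2 divides 4 — OK.
C6: c^2 + f^2 = 8^2 + 4^2 = 64 + 16 = 80 — OK.
C7: f + d = 4 + (-9) = -5 — OK.
C8: 14 = 9*1 + 5, so 9 does not divide 14 — violated.
C9: 14 / 7 = 2, so 7 divides 14 — OK.
C10: d = -9 is not in {-13, -11} — violated.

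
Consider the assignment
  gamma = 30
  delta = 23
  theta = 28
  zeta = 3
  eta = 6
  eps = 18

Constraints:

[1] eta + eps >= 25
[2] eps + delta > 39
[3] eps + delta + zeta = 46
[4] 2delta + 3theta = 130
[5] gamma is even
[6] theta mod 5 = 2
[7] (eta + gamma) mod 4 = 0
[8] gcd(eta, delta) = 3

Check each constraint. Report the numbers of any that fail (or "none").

[1] eta + eps = 6 + 18 = 24; 24 < 25, bound 25 not met — does not hold.
[2] eps + delta = 18 + 23 = 41; 41 > 39 — holds.
[3] eps + delta + zeta = 18 + 23 + 3 = 44, not 46 — does not hold.
[4] 2delta + 3theta = 2(23) + 3(28) = 130 — holds.
[5] gamma = 30 is even — holds.
[6] 28 mod 5 = 3, not 2 — does not hold.
[7] eta + gamma = 36; 36 mod 4 = 0 — holds.
[8] gcd(6, 23) = 1, not 3 — does not hold.

Constraints 1, 3, 6, and 8 are violated.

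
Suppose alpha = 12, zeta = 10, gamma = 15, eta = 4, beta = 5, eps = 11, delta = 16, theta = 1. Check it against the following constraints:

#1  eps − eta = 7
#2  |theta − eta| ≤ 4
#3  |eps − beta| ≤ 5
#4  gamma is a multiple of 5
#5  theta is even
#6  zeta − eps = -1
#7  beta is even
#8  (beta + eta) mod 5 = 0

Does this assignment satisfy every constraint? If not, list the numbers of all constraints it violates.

#1 eps − eta = 11 − 4 = 7  ✓
#2 |1 − 4| = 3; 3 ≤ 4  ✓
#3 |11 − 5| = 6; 6 > 5, exceeds bound 5  ✗
#4 15 / 5 = 3, so 5 divides 15  ✓
#5 theta = 1 is odd  ✗
#6 zeta − eps = 10 − 11 = -1  ✓
#7 beta = 5 is odd  ✗
#8 beta + eta = 9; 9 mod 5 = 4, not 0  ✗

Constraints 3, 5, 7, 8 do not hold.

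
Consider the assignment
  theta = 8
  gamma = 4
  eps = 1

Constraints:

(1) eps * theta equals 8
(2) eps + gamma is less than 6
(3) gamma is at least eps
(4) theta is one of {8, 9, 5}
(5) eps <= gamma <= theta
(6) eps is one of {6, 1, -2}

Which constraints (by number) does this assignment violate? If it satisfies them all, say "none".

No violations.

(1) eps * theta = 1 * 8 = 8  ✓
(2) eps + gamma = 1 + 4 = 5; 5 < 6  ✓
(3) gamma = 4, eps = 1; 4 ≥ 1  ✓
(4) theta = 8 is in {8, 9, 5}  ✓
(5) values 1 <= 4 <= 8  ✓
(6) eps = 1 is in {6, 1, -2}  ✓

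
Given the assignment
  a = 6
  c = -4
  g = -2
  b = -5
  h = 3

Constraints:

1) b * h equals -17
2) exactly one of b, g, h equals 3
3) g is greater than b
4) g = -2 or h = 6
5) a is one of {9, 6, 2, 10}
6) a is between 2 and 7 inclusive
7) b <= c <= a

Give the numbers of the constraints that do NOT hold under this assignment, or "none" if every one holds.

Constraint 1 does not hold.

1) b * h = -5 * 3 = -15, not -17 — violated.
2) b=-5, g=-2, h=3; 1 of them equals 3 — OK.
3) g = -2, b = -5; -2 > -5 — OK.
4) g = -2 = -2 (first disjunct) — OK.
5) a = 6 is in {9, 6, 2, 10} — OK.
6) a = 6 lies in [2, 7] — OK.
7) values -5 <= -4 <= 6 — OK.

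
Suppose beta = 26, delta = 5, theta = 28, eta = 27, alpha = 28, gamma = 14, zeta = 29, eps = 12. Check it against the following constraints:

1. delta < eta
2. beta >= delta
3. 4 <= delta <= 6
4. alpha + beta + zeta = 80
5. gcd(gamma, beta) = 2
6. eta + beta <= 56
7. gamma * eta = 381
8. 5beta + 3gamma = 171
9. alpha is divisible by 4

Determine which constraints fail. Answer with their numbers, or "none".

Constraints 4, 7, 8 do not hold.

1. delta = 5, eta = 27; 5 < 27  true
2. beta = 26, delta = 5; 26 ≥ 5  true
3. delta = 5 lies in [4, 6]  true
4. alpha + beta + zeta = 28 + 26 + 29 = 83, not 80  false
5. gcd(14, 26) = 2  true
6. eta + beta = 27 + 26 = 53; 53 ≤ 56  true
7. gamma * eta = 14 * 27 = 378, not 381  false
8. 5beta + 3gamma = 5(26) + 3(14) = 172, not 171  false
9. 28 / 4 = 7, so 4 divides 28  true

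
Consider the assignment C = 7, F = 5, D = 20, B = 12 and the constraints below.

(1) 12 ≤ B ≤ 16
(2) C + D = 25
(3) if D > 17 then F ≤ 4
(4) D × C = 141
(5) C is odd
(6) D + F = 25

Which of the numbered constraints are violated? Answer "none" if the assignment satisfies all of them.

(1) B = 12 lies in [12, 16] — OK.
(2) C + D = 7 + 20 = 27, not 25 — violated.
(3) D = 20 > 17, so we need F ≤ 4; but F = 5 > 4 — violated.
(4) D × C = 20 × 7 = 140, not 141 — violated.
(5) C = 7 is odd — OK.
(6) D + F = 20 + 5 = 25 — OK.

Violated: 2, 3, 4.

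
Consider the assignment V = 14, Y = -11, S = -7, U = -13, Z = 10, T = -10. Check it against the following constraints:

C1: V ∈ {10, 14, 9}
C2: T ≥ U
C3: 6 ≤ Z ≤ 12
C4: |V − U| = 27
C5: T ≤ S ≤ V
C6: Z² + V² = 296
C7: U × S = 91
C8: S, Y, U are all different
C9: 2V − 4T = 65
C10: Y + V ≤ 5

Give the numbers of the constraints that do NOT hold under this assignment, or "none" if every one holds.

C1: V = 14 is in {10, 14, 9}  holds
C2: T = -10, U = -13; -10 ≥ -13  holds
C3: Z = 10 lies in [6, 12]  holds
C4: |14 − (-13)| = 27  holds
C5: values -10 ≤ -7 ≤ 14  holds
C6: Z² + V² = 10² + 14² = 100 + 196 = 296  holds
C7: U × S = -13 × (-7) = 91  holds
C8: values -7, -11, -13 are pairwise distinct  holds
C9: 2V − 4T = 2(14) − 4(-10) = 68, not 65  fails
C10: Y + V = -11 + 14 = 3; 3 ≤ 5  holds

Constraint 9 is violated.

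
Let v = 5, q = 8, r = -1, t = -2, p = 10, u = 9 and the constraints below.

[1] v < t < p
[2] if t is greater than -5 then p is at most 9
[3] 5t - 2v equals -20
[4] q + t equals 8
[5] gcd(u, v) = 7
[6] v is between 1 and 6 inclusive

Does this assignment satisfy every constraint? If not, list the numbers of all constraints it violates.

Violated: 1, 2, 4, and 5.

[1] values 5, -2, 10; v = 5 is not < t = -2 — fails.
[2] t = -2 > -5, so we need p ≤ 9; but p = 10 > 9 — fails.
[3] 5t - 2v = 5(-2) - 2(5) = -20 — holds.
[4] q + t = 8 + (-2) = 6, not 8 — fails.
[5] gcd(9, 5) = 1, not 7 — fails.
[6] v = 5 lies in [1, 6] — holds.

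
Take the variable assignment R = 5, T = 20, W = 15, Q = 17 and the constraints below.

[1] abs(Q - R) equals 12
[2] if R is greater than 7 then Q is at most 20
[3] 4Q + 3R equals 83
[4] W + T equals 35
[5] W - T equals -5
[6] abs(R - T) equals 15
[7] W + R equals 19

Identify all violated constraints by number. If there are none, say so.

The assignment fails constraint 7.

[1] abs(17 - 5) = 12 — satisfied.
[2] R = 5, not > 7; antecedent false, conditional vacuously true — satisfied.
[3] 4Q + 3R = 4(17) + 3(5) = 83 — satisfied.
[4] W + T = 15 + 20 = 35 — satisfied.
[5] W - T = 15 - 20 = -5 — satisfied.
[6] abs(5 - 20) = 15 — satisfied.
[7] W + R = 15 + 5 = 20, not 19 — violated.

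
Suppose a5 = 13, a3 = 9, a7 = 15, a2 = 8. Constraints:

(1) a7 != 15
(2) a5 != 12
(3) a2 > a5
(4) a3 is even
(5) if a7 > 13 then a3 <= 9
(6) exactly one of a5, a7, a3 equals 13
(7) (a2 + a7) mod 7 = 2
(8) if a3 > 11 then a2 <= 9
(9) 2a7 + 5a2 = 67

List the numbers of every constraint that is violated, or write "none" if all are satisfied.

Constraints 1, 3, 4, 9 do not hold.

(1) a7 = 15, but 15 is required to differ — violated.
(2) a5 = 13, and 13 ≠ 12 — satisfied.
(3) a2 = 8, a5 = 13; 8 ≤ 13 (want >) — violated.
(4) a3 = 9 is odd — violated.
(5) a7 = 15 > 13, so we need a3 ≤ 9; a3 = 9 ≤ 9 — satisfied.
(6) a5=13, a7=15, a3=9; 1 of them equals 13 — satisfied.
(7) a2 + a7 = 23; 23 mod 7 = 2 — satisfied.
(8) a3 = 9, not > 11; antecedent false, conditional vacuously true — satisfied.
(9) 2a7 + 5a2 = 2(15) + 5(8) = 70, not 67 — violated.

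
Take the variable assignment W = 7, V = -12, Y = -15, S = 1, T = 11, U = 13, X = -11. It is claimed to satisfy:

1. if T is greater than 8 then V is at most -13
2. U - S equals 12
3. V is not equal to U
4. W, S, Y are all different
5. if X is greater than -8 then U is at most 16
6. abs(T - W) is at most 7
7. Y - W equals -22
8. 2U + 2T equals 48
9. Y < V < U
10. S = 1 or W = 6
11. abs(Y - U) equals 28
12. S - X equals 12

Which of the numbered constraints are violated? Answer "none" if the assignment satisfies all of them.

Constraint 1 does not hold.

1. T = 11 > 8, so we need V ≤ -13; but V = -12 > -13 — does not hold.
2. U - S = 13 - 1 = 12 — holds.
3. V = -12, U = 13; distinct — holds.
4. values 7, 1, -15 are pairwise distinct — holds.
5. X = -11, not > -8; antecedent false, conditional vacuously true — holds.
6. abs(11 - 7) = 4; 4 ≤ 7 — holds.
7. Y - W = -15 - 7 = -22 — holds.
8. 2U + 2T = 2(13) + 2(11) = 48 — holds.
9. values -15 < -12 < 13 — holds.
10. S = 1 = 1 (first disjunct) — holds.
11. abs(-15 - 13) = 28 — holds.
12. S - X = 1 - (-11) = 12 — holds.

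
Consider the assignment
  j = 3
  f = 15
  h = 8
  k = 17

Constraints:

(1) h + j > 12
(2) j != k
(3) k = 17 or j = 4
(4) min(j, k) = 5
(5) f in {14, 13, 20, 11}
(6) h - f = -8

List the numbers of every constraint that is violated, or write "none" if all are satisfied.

(1) h + j = 8 + 3 = 11; 11 ≤ 12, bound 12 not met  no
(2) j = 3, k = 17; distinct  yes
(3) k = 17 = 17 (first disjunct)  yes
(4) min(3, 17) = 3, not 5  no
(5) f = 15 is not in {14, 13, 20, 11}  no
(6) h - f = 8 - 15 = -7, not -8  no

No — constraints 1, 4, 5, and 6 are not satisfied.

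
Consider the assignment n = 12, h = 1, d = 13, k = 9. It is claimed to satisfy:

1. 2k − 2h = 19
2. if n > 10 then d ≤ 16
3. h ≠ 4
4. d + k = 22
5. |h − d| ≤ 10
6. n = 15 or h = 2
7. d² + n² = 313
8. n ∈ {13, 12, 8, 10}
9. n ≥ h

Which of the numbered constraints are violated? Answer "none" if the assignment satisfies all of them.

1. 2k − 2h = 2(9) − 2(1) = 16, not 19  false
2. n = 12 > 10, so we need d ≤ 16; d = 13 ≤ 16  true
3. h = 1, and 1 ≠ 4  true
4. d + k = 13 + 9 = 22  true
5. |1 − 13| = 12; 12 > 10, exceeds bound 10  false
6. n = 12 ≠ 15 and h = 1 ≠ 2; both disjuncts false  false
7. d² + n² = 13² + 12² = 169 + 144 = 313  true
8. n = 12 is in {13, 12, 8, 10}  true
9. n = 12, h = 1; 12 ≥ 1  true

The assignment fails constraints 1, 5, 6.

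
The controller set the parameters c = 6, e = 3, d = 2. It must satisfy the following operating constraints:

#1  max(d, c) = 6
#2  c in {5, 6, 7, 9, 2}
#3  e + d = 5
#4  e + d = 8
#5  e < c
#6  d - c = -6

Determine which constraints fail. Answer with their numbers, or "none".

No — constraints 4, 6 are not satisfied.

#1 max(2, 6) = 6 — OK.
#2 c = 6 is in {5, 6, 7, 9, 2} — OK.
#3 e + d = 3 + 2 = 5 — OK.
#4 e + d = 3 + 2 = 5, not 8 — violated.
#5 e = 3, c = 6; 3 < 6 — OK.
#6 d - c = 2 - 6 = -4, not -6 — violated.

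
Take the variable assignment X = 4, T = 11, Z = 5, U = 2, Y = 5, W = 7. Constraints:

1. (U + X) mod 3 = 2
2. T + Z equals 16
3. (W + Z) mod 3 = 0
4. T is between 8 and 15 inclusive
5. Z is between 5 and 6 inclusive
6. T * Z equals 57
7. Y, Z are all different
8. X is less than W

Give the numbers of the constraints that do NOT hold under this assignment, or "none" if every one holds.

1. U + X = 6; 6 mod 3 = 0, not 2 — fails.
2. T + Z = 11 + 5 = 16 — holds.
3. W + Z = 12; 12 mod 3 = 0 — holds.
4. T = 11 lies in [8, 15] — holds.
5. Z = 5 lies in [5, 6] — holds.
6. T * Z = 11 * 5 = 55, not 57 — fails.
7. Y = Z = 5, not all different — fails.
8. X = 4, W = 7; 4 < 7 — holds.

No — constraints 1, 6, 7 are not satisfied.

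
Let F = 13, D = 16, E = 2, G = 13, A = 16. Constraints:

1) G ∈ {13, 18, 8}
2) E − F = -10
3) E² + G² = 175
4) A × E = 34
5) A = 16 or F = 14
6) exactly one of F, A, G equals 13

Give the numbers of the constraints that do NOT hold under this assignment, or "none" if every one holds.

The assignment fails constraints 2, 3, 4, and 6.

1) G = 13 is in {13, 18, 8} — holds.
2) E − F = 2 − 13 = -11, not -10 — fails.
3) E² + G² = 2² + 13² = 4 + 169 = 173, not 175 — fails.
4) A × E = 16 × 2 = 32, not 34 — fails.
5) A = 16 = 16 (first disjunct) — holds.
6) F=13, A=16, G=13; 2 of them equal 13, not exactly one — fails.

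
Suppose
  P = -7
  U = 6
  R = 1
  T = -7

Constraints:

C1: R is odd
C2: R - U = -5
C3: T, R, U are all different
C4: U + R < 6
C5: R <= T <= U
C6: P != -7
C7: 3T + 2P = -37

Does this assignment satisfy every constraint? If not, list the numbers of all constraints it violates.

C1: R = 1 is odd — holds.
C2: R - U = 1 - 6 = -5 — holds.
C3: values -7, 1, 6 are pairwise distinct — holds.
C4: U + R = 6 + 1 = 7; 7 ≥ 6, bound 6 not met — fails.
C5: values 1, -7, 6; R = 1 is not <= T = -7 — fails.
C6: P = -7, but -7 is required to differ — fails.
C7: 3T + 2P = 3(-7) + 2(-7) = -35, not -37 — fails.

No — constraints 4, 5, 6, and 7 are not satisfied.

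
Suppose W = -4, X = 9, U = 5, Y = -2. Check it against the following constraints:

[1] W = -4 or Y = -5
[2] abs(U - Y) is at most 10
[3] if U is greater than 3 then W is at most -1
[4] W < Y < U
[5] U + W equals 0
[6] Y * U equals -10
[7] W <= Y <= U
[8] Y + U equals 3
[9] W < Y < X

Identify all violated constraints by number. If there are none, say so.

Constraint 5 does not hold.

[1] W = -4 = -4 (first disjunct) — satisfied.
[2] abs(5 - (-2)) = 7; 7 ≤ 10 — satisfied.
[3] U = 5 > 3, so we need W ≤ -1; W = -4 ≤ -1 — satisfied.
[4] values -4 < -2 < 5 — satisfied.
[5] U + W = 5 + (-4) = 1, not 0 — violated.
[6] Y * U = -2 * 5 = -10 — satisfied.
[7] values -4 <= -2 <= 5 — satisfied.
[8] Y + U = -2 + 5 = 3 — satisfied.
[9] values -4 < -2 < 9 — satisfied.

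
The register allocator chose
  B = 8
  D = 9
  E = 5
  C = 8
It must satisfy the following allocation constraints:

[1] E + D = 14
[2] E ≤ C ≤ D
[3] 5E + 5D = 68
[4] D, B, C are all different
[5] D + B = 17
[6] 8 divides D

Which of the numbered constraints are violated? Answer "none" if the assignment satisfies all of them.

No — constraints 3, 4, and 6 are not satisfied.

[1] E + D = 5 + 9 = 14 — satisfied.
[2] values 5 ≤ 8 ≤ 9 — satisfied.
[3] 5E + 5D = 5(5) + 5(9) = 70, not 68 — violated.
[4] B = C = 8, not all different — violated.
[5] D + B = 9 + 8 = 17 — satisfied.
[6] 9 = 8×1 + 1, so 8 does not divide 9 — violated.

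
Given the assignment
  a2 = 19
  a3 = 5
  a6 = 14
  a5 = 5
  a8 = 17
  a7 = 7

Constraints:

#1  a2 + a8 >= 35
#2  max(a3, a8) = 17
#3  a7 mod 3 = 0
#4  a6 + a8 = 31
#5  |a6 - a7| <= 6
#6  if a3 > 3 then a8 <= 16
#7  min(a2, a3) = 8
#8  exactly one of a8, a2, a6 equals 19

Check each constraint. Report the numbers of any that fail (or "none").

#1 a2 + a8 = 19 + 17 = 36; 36 ≥ 35 — holds.
#2 max(5, 17) = 17 — holds.
#3 7 mod 3 = 1, not 0 — does not hold.
#4 a6 + a8 = 14 + 17 = 31 — holds.
#5 |14 - 7| = 7; 7 > 6, exceeds bound 6 — does not hold.
#6 a3 = 5 > 3, so we need a8 ≤ 16; but a8 = 17 > 16 — does not hold.
#7 min(19, 5) = 5, not 8 — does not hold.
#8 a8=17, a2=19, a6=14; 1 of them equals 19 — holds.

Constraints 3, 5, 6, and 7 are violated.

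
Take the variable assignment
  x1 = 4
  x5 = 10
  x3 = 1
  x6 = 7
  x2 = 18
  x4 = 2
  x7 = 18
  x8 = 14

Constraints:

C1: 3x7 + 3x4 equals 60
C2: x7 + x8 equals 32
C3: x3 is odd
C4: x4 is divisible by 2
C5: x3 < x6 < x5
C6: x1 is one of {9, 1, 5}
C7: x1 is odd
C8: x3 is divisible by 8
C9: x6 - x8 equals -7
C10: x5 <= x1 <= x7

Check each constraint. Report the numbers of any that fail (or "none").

C1: 3x7 + 3x4 = 3(18) + 3(2) = 60  holds
C2: x7 + x8 = 18 + 14 = 32  holds
C3: x3 = 1 is odd  holds
C4: 2 / 2 = 1, so 2 divides 2  holds
C5: values 1 < 7 < 10  holds
C6: x1 = 4 is not in {9, 1, 5}  fails
C7: x1 = 4 is even  fails
C8: 1 = 8*0 + 1, so 8 does not divide 1  fails
C9: x6 - x8 = 7 - 14 = -7  holds
C10: values 10, 4, 18; x5 = 10 is not <= x1 = 4  fails

No — constraints 6, 7, 8, 10 are not satisfied.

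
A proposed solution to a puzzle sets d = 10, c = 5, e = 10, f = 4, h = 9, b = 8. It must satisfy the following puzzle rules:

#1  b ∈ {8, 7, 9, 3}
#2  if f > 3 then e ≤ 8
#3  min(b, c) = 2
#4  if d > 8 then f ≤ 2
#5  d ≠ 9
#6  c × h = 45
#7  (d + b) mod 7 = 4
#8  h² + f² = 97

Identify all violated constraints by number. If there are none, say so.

No — constraints 2, 3, 4 are not satisfied.

#1 b = 8 is in {8, 7, 9, 3} — holds.
#2 f = 4 > 3, so we need e ≤ 8; but e = 10 > 8 — fails.
#3 min(8, 5) = 5, not 2 — fails.
#4 d = 10 > 8, so we need f ≤ 2; but f = 4 > 2 — fails.
#5 d = 10, and 10 ≠ 9 — holds.
#6 c × h = 5 × 9 = 45 — holds.
#7 d + b = 18; 18 mod 7 = 4 — holds.
#8 h² + f² = 9² + 4² = 81 + 16 = 97 — holds.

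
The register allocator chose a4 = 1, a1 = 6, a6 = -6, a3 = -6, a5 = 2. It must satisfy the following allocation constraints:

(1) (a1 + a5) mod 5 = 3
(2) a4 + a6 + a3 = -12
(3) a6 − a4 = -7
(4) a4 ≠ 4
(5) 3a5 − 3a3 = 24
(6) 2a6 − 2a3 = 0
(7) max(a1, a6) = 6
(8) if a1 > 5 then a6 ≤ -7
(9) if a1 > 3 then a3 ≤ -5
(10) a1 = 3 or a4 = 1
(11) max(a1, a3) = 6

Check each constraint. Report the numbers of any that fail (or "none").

The assignment fails constraints 2 and 8.

(1) a1 + a5 = 8; 8 mod 5 = 3 — holds.
(2) a4 + a6 + a3 = 1 + (-6) + (-6) = -11, not -12 — fails.
(3) a6 − a4 = -6 − 1 = -7 — holds.
(4) a4 = 1, and 1 ≠ 4 — holds.
(5) 3a5 − 3a3 = 3(2) − 3(-6) = 24 — holds.
(6) 2a6 − 2a3 = 2(-6) − 2(-6) = 0 — holds.
(7) max(6, -6) = 6 — holds.
(8) a1 = 6 > 5, so we need a6 ≤ -7; but a6 = -6 > -7 — fails.
(9) a1 = 6 > 3, so we need a3 ≤ -5; a3 = -6 ≤ -5 — holds.
(10) a1 = 6 ≠ 3, but a4 = 1 = 1 (second disjunct) — holds.
(11) max(6, -6) = 6 — holds.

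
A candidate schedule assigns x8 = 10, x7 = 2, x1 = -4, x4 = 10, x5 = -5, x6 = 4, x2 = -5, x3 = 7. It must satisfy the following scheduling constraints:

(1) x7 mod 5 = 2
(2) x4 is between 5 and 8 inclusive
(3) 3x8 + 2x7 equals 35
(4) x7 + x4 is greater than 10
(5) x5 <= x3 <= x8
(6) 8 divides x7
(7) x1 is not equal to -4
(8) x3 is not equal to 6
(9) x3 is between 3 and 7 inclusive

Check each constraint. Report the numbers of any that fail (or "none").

Violated: 2, 3, 6, and 7.

(1) 2 mod 5 = 2  OK
(2) x4 = 10 is outside [5, 8]  FAIL
(3) 3x8 + 2x7 = 3(10) + 2(2) = 34, not 35  FAIL
(4) x7 + x4 = 2 + 10 = 12; 12 > 10  OK
(5) values -5 <= 7 <= 10  OK
(6) 2 = 8*0 + 2, so 8 does not divide 2  FAIL
(7) x1 = -4, but -4 is required to differ  FAIL
(8) x3 = 7, and 7 ≠ 6  OK
(9) x3 = 7 lies in [3, 7]  OK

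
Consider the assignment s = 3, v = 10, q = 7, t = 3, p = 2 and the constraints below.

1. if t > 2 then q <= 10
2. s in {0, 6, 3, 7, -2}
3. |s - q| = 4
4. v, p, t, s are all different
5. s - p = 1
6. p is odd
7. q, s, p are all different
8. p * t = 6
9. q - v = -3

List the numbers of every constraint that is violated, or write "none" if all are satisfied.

1. t = 3 > 2, so we need q ≤ 10; q = 7 ≤ 10  yes
2. s = 3 is in {0, 6, 3, 7, -2}  yes
3. |3 - 7| = 4  yes
4. t = s = 3, not all different  no
5. s - p = 3 - 2 = 1  yes
6. p = 2 is even  no
7. values 7, 3, 2 are pairwise distinct  yes
8. p * t = 2 * 3 = 6  yes
9. q - v = 7 - 10 = -3  yes

Violated: 4, 6.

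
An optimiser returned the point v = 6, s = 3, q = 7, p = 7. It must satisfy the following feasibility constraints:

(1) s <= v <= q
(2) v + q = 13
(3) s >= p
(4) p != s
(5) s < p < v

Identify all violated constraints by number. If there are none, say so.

Violated: 3, 5.

(1) values 3 <= 6 <= 7  OK
(2) v + q = 6 + 7 = 13  OK
(3) s = 3, p = 7; 3 < 7 (want ≥)  FAIL
(4) p = 7, s = 3; distinct  OK
(5) values 3, 7, 6; p = 7 is not < v = 6  FAIL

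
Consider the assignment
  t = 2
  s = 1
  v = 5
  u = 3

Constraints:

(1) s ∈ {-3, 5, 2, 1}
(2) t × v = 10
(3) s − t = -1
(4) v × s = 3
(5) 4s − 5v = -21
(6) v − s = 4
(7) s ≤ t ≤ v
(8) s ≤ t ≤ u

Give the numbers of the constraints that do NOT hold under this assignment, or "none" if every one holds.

(1) s = 1 is in {-3, 5, 2, 1}  true
(2) t × v = 2 × 5 = 10  true
(3) s − t = 1 − 2 = -1  true
(4) v × s = 5 × 1 = 5, not 3  false
(5) 4s − 5v = 4(1) − 5(5) = -21  true
(6) v − s = 5 − 1 = 4  true
(7) values 1 ≤ 2 ≤ 5  true
(8) values 1 ≤ 2 ≤ 3  true

Violated: 4.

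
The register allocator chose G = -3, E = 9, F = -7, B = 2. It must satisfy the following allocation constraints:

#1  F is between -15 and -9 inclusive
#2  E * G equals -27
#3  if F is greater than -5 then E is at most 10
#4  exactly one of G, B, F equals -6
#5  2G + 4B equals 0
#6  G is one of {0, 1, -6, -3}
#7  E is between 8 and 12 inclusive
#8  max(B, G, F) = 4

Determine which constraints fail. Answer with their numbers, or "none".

#1 F = -7 is outside [-15, -9]  false
#2 E * G = 9 * (-3) = -27  true
#3 F = -7, not > -5; antecedent false, conditional vacuously true  true
#4 G=-3, B=2, F=-7; 0 of them equal -6, not exactly one  false
#5 2G + 4B = 2(-3) + 4(2) = 2, not 0  false
#6 G = -3 is in {0, 1, -6, -3}  true
#7 E = 9 lies in [8, 12]  true
#8 max(2, -3, -7) = 2, not 4  false

Constraints 1, 4, 5, and 8 do not hold.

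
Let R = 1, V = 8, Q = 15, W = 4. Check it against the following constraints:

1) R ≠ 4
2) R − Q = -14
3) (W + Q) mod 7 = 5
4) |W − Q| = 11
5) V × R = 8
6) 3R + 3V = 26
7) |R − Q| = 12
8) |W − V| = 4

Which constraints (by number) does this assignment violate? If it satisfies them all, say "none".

1) R = 1, and 1 ≠ 4 — holds.
2) R − Q = 1 − 15 = -14 — holds.
3) W + Q = 19; 19 mod 7 = 5 — holds.
4) |4 − 15| = 11 — holds.
5) V × R = 8 × 1 = 8 — holds.
6) 3R + 3V = 3(1) + 3(8) = 27, not 26 — fails.
7) |1 − 15| = 14, not 12 — fails.
8) |4 − 8| = 4 — holds.

The assignment fails constraints 6, 7.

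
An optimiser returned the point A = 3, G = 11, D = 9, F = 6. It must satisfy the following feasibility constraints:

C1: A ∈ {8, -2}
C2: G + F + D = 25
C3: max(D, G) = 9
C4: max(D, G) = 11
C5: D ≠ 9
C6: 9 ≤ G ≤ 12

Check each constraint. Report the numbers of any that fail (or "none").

C1: A = 3 is not in {8, -2} — does not hold.
C2: G + F + D = 11 + 6 + 9 = 26, not 25 — does not hold.
C3: max(9, 11) = 11, not 9 — does not hold.
C4: max(9, 11) = 11 — holds.
C5: D = 9, but 9 is required to differ — does not hold.
C6: G = 11 lies in [9, 12] — holds.

No — constraints 1, 2, 3, and 5 are not satisfied.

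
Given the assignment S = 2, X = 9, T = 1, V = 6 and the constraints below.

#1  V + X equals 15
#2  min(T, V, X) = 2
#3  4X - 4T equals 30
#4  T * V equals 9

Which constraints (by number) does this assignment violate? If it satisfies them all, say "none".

The assignment fails constraints 2, 3, and 4.

#1 V + X = 6 + 9 = 15  holds
#2 min(1, 6, 9) = 1, not 2  fails
#3 4X - 4T = 4(9) - 4(1) = 32, not 30  fails
#4 T * V = 1 * 6 = 6, not 9  fails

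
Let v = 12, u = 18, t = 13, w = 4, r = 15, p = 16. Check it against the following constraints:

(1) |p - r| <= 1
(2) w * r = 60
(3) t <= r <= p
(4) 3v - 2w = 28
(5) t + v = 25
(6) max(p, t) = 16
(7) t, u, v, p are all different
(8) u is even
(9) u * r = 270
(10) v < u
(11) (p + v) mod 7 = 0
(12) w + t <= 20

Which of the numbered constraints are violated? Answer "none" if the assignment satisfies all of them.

(1) |16 - 15| = 1; 1 ≤ 1 — holds.
(2) w * r = 4 * 15 = 60 — holds.
(3) values 13 <= 15 <= 16 — holds.
(4) 3v - 2w = 3(12) - 2(4) = 28 — holds.
(5) t + v = 13 + 12 = 25 — holds.
(6) max(16, 13) = 16 — holds.
(7) values 13, 18, 12, 16 are pairwise distinct — holds.
(8) u = 18 is even — holds.
(9) u * r = 18 * 15 = 270 — holds.
(10) v = 12, u = 18; 12 < 18 — holds.
(11) p + v = 28; 28 mod 7 = 0 — holds.
(12) w + t = 4 + 13 = 17; 17 ≤ 20 — holds.

None — every constraint holds.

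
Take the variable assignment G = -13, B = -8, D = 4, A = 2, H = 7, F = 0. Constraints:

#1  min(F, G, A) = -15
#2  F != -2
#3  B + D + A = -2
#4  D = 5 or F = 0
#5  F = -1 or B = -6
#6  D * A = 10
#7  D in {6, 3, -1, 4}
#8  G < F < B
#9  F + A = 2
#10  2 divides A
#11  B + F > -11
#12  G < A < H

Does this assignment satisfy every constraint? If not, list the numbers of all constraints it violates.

Violated: 1, 5, 6, 8.

#1 min(0, -13, 2) = -13, not -15 — violated.
#2 F = 0, and 0 ≠ -2 — OK.
#3 B + D + A = -8 + 4 + 2 = -2 — OK.
#4 D = 4 ≠ 5, but F = 0 = 0 (second disjunct) — OK.
#5 F = 0 ≠ -1 and B = -8 ≠ -6; both disjuncts false — violated.
#6 D * A = 4 * 2 = 8, not 10 — violated.
#7 D = 4 is in {6, 3, -1, 4} — OK.
#8 values -13, 0, -8; F = 0 is not < B = -8 — violated.
#9 F + A = 0 + 2 = 2 — OK.
#10 2 / 2 = 1, so 2 divides 2 — OK.
#11 B + F = -8 + 0 = -8; -8 > -11 — OK.
#12 values -13 < 2 < 7 — OK.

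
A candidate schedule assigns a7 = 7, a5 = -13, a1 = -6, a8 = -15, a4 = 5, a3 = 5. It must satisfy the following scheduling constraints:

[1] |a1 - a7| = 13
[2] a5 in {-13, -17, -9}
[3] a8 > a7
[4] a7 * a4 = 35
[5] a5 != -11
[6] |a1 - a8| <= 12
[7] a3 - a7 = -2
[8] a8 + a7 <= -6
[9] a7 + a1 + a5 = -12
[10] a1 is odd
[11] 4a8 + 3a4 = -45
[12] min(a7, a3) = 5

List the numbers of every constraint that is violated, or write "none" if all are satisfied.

Violated: 3, 10.

[1] |-6 - 7| = 13 — holds.
[2] a5 = -13 is in {-13, -17, -9} — holds.
[3] a8 = -15, a7 = 7; -15 ≤ 7 (want >) — does not hold.
[4] a7 * a4 = 7 * 5 = 35 — holds.
[5] a5 = -13, and -13 ≠ -11 — holds.
[6] |-6 - (-15)| = 9; 9 ≤ 12 — holds.
[7] a3 - a7 = 5 - 7 = -2 — holds.
[8] a8 + a7 = -15 + 7 = -8; -8 ≤ -6 — holds.
[9] a7 + a1 + a5 = 7 + (-6) + (-13) = -12 — holds.
[10] a1 = -6 is even — does not hold.
[11] 4a8 + 3a4 = 4(-15) + 3(5) = -45 — holds.
[12] min(7, 5) = 5 — holds.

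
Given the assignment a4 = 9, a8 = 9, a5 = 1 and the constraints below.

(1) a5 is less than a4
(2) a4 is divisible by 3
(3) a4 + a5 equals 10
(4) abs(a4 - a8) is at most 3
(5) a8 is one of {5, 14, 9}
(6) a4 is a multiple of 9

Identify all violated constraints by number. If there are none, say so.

All constraints are satisfied.

(1) a5 = 1, a4 = 9; 1 < 9 — OK.
(2) 9 / 3 = 3, so 3 divides 9 — OK.
(3) a4 + a5 = 9 + 1 = 10 — OK.
(4) abs(9 - 9) = 0; 0 ≤ 3 — OK.
(5) a8 = 9 is in {5, 14, 9} — OK.
(6) 9 / 9 = 1, so 9 divides 9 — OK.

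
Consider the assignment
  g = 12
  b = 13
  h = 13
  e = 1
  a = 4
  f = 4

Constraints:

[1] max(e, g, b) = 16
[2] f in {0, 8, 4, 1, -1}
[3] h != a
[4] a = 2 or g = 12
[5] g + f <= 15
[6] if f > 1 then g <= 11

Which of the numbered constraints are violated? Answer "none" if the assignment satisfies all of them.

Constraints 1, 5, 6 do not hold.

[1] max(1, 12, 13) = 13, not 16  ✗
[2] f = 4 is in {0, 8, 4, 1, -1}  ✓
[3] h = 13, a = 4; distinct  ✓
[4] a = 4 ≠ 2, but g = 12 = 12 (second disjunct)  ✓
[5] g + f = 12 + 4 = 16; 16 > 15, bound 15 not met  ✗
[6] f = 4 > 1, so we need g ≤ 11; but g = 12 > 11  ✗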